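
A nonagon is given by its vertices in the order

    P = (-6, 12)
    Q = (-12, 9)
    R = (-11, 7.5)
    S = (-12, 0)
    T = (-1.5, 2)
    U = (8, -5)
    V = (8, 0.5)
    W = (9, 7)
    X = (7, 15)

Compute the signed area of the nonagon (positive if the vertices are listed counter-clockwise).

Apply Gauss's area formula: 2A = Σ (x_i·y_{i+1} − x_{i+1}·y_i), indices taken mod 9.
P→Q: (-6)(9) − (-12)(12) = 90
Q→R: (-12)(7.5) − (-11)(9) = 9
R→S: (-11)(0) − (-12)(7.5) = 90
S→T: (-12)(2) − (-1.5)(0) = -24
T→U: (-1.5)(-5) − (8)(2) = -8.5
U→V: (8)(0.5) − (8)(-5) = 44
V→W: (8)(7) − (9)(0.5) = 51.5
W→X: (9)(15) − (7)(7) = 86
X→P: (7)(12) − (-6)(15) = 174
Σ = 512
Signed area = Σ/2 = 256 (positive ⇒ counter-clockwise traversal).

256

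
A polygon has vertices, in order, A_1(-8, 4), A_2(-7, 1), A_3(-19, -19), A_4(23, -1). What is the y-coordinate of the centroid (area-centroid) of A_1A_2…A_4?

-1438/267

Apply the shoelace (surveyor's) formula. First the cross-terms c_i = x_i·y_{i+1} − x_{i+1}·y_i:
  20, 152, 456, 84  ⇒  2A = 712, A = 356.
Then Σ (y_i + y_{i+1})·c_i = -11504, so ȳ = -11504 / (6·356) = -1438/267.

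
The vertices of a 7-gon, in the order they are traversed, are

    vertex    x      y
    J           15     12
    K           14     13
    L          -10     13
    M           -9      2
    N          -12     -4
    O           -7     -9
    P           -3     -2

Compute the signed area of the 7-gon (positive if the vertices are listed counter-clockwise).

Cross-terms: 27, 312, 97, 60, 80, -13, -6  ⇒  Σ = 557
Signed area = Σ/2 = 278.5 (positive ⇒ counter-clockwise traversal).

278.5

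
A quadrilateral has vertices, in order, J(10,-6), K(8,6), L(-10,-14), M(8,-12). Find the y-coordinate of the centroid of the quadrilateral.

-6.4

Apply the shoelace formula. First the cross-terms c_i = x_i·y_{i+1} − x_{i+1}·y_i:
  108, -52, 232, 72  ⇒  2A = 360, A = 180.
Then Σ (y_i + y_{i+1})·c_i = -6912, so ȳ = -6912 / (6·180) = -6.4.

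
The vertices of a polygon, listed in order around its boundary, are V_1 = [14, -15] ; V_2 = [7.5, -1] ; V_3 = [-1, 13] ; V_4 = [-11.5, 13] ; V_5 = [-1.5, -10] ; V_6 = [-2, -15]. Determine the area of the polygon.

Apply the shoelace formula: 2A = Σ (x_i·y_{i+1} − x_{i+1}·y_i), indices taken mod 6.
V_1→V_2: (14)(-1) − (7.5)(-15) = 98.5
V_2→V_3: (7.5)(13) − (-1)(-1) = 96.5
V_3→V_4: (-1)(13) − (-11.5)(13) = 136.5
V_4→V_5: (-11.5)(-10) − (-1.5)(13) = 134.5
V_5→V_6: (-1.5)(-15) − (-2)(-10) = 2.5
V_6→V_1: (-2)(-15) − (14)(-15) = 240
Σ = 708.5
Area = |Σ|/2 = 354.25.

354.25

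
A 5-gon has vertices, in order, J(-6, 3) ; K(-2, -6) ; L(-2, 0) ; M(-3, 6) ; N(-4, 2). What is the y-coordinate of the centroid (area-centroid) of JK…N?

1/6

Apply Gauss's area formula. First the cross-terms c_i = x_i·y_{i+1} − x_{i+1}·y_i:
  42, -12, -12, 18, 0  ⇒  2A = 36, A = 18.
Then Σ (y_i + y_{i+1})·c_i = 18, so ȳ = 18 / (6·18) = 1/6.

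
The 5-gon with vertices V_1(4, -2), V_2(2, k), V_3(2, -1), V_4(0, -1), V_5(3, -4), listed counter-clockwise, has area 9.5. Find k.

3

Write out the shoelace sum; only the two edges meeting at V_2 involve k:
2·Area = [(4·k − 2·(-2)) + (2·(-1) − 2·k)] + 11
       = 2·k + 13 = 19
⇒ k = 3.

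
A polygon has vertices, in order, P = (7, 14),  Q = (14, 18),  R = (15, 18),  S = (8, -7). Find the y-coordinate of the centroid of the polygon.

375/44

Apply the surveyor's formula. First the cross-terms c_i = x_i·y_{i+1} − x_{i+1}·y_i:
  -70, -18, -249, 161  ⇒  2A = -176, A = -88.
Then Σ (y_i + y_{i+1})·c_i = -4500, so ȳ = -4500 / (6·(-88)) = 375/44.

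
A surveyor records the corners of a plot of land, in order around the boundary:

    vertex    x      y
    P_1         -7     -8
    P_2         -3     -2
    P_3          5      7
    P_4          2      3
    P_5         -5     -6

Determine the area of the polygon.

Apply the shoelace (surveyor's) formula: 2A = Σ (x_i·y_{i+1} − x_{i+1}·y_i), indices taken mod 5.
P_1→P_2: (-7)(-2) − (-3)(-8) = -10
P_2→P_3: (-3)(7) − (5)(-2) = -11
P_3→P_4: (5)(3) − (2)(7) = 1
P_4→P_5: (2)(-6) − (-5)(3) = 3
P_5→P_1: (-5)(-8) − (-7)(-6) = -2
Σ = -19
Area = |Σ|/2 = 9.5.

9.5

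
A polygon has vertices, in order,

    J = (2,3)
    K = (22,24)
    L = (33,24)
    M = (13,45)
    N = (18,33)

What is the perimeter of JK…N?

116

|JK| = √((20)² + (21)²) = √841 = 29
|KL| = √((11)² + (0)²) = √121 = 11
|LM| = √((-20)² + (21)²) = √841 = 29
|MN| = √((5)² + (-12)²) = √169 = 13
|NJ| = √((-16)² + (-30)²) = √1156 = 34
Perimeter = 29 + 11 + 29 + 13 + 34 = 116.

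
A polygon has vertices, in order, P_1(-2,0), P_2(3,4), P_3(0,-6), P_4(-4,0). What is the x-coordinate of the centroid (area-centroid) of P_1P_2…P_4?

Apply Gauss's area formula. First the cross-terms c_i = x_i·y_{i+1} − x_{i+1}·y_i:
  -8, -18, -24, 0  ⇒  2A = -50, A = -25.
Then Σ (x_i + x_{i+1})·c_i = 34, so x̄ = 34 / (6·(-25)) = -17/75.

-17/75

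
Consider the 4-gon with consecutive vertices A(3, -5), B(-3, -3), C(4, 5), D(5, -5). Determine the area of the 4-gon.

Σ = (-24) + (-3) + (-45) + (-10) = -82
Area = |Σ|/2 = 41.

41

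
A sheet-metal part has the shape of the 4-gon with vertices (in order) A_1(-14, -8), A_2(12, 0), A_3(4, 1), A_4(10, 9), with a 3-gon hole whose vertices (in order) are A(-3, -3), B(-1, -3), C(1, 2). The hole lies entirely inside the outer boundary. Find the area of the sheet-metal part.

85

Outer boundary:
Apply Gauss's area formula: 2A = Σ (x_i·y_{i+1} − x_{i+1}·y_i), indices taken mod 4.
Σ = (96) + (12) + (26) + (46) = 180
Area = |Σ|/2 = 90.
Hole:
Apply Gauss's area formula: 2A = Σ (x_i·y_{i+1} − x_{i+1}·y_i), indices taken mod 3.
Σ = (6) + (1) + (3) = 10
Area = |Σ|/2 = 5.
Net area = 90 − 5 = 85.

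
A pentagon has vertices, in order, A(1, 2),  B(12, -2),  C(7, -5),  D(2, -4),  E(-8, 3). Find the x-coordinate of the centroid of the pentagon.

Apply the shoelace formula. First the cross-terms c_i = x_i·y_{i+1} − x_{i+1}·y_i:
  -26, -46, -18, -26, -19  ⇒  2A = -135, A = -67.5.
Then Σ (x_i + x_{i+1})·c_i = -1085, so x̄ = -1085 / (6·(-67.5)) = 217/81.

217/81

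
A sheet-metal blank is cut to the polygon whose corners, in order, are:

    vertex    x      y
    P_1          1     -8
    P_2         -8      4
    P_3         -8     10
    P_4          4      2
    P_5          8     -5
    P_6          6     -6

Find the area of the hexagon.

Apply the shoelace (surveyor's) formula: 2A = Σ (x_i·y_{i+1} − x_{i+1}·y_i), indices taken mod 6.
P_1→P_2: (1)(4) − (-8)(-8) = -60
P_2→P_3: (-8)(10) − (-8)(4) = -48
P_3→P_4: (-8)(2) − (4)(10) = -56
P_4→P_5: (4)(-5) − (8)(2) = -36
P_5→P_6: (8)(-6) − (6)(-5) = -18
P_6→P_1: (6)(-8) − (1)(-6) = -42
Σ = -260
Area = |Σ|/2 = 130.

130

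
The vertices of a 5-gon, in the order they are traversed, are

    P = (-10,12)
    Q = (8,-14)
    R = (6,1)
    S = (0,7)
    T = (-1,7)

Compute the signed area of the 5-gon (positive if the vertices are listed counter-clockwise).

121.5

Apply the shoelace formula: 2A = Σ (x_i·y_{i+1} − x_{i+1}·y_i), indices taken mod 5.
Σ = (44) + (92) + (42) + (7) + (58) = 243
Signed area = Σ/2 = 121.5 (positive ⇒ counter-clockwise traversal).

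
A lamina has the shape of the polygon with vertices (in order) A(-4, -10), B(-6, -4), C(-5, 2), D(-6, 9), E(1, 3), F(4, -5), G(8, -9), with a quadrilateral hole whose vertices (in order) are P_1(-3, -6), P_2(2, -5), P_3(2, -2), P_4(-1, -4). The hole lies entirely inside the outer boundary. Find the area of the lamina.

Outer boundary:
Σ = (-44) + (-32) + (-33) + (-27) + (-17) + (4) + (-116) = -265
Area = |Σ|/2 = 132.5.
Hole:
Apply the shoelace (surveyor's) formula: 2A = Σ (x_i·y_{i+1} − x_{i+1}·y_i), indices taken mod 4.
P_1→P_2: (-3)(-5) − (2)(-6) = 27
P_2→P_3: (2)(-2) − (2)(-5) = 6
P_3→P_4: (2)(-4) − (-1)(-2) = -10
P_4→P_1: (-1)(-6) − (-3)(-4) = -6
Σ = 17
Area = |Σ|/2 = 8.5.
Net area = 132.5 − 8.5 = 124.

124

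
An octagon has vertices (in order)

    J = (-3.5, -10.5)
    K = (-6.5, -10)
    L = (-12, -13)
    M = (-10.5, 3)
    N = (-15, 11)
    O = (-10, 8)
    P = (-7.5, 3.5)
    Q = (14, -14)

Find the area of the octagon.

Cross-terms: -33.25, -35.5, -172.5, -70.5, -10, 25, 56, -196  ⇒  Σ = -436.75
Area = |Σ|/2 = 218.375.

218.375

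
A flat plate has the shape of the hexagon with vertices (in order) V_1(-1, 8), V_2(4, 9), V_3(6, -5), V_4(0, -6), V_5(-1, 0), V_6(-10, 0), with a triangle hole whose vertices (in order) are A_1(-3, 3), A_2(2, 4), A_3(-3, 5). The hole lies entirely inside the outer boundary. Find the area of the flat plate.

Outer boundary:
Apply the shoelace formula: 2A = Σ (x_i·y_{i+1} − x_{i+1}·y_i), indices taken mod 6.
V_1→V_2: (-1)(9) − (4)(8) = -41
V_2→V_3: (4)(-5) − (6)(9) = -74
V_3→V_4: (6)(-6) − (0)(-5) = -36
V_4→V_5: (0)(0) − (-1)(-6) = -6
V_5→V_6: (-1)(0) − (-10)(0) = 0
V_6→V_1: (-10)(8) − (-1)(0) = -80
Σ = -237
Area = |Σ|/2 = 118.5.
Hole:
Apply the shoelace (surveyor's) formula: 2A = Σ (x_i·y_{i+1} − x_{i+1}·y_i), indices taken mod 3.
Cross-terms: -18, 22, 6  ⇒  Σ = 10
Area = |Σ|/2 = 5.
Net area = 118.5 − 5 = 113.5.

113.5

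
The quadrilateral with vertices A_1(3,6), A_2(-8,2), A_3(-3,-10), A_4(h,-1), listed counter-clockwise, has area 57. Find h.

Write out the shoelace sum; only the two edges meeting at A_4 involve h:
2·Area = [((-3)·(-1) − h·(-10)) + (h·6 − 3·(-1))] + 140
       = 16·h + 146 = 114
⇒ h = -2.

-2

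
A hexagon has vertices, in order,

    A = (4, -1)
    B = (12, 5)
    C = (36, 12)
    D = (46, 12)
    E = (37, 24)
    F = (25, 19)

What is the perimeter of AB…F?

102

|AB| = √((8)² + (6)²) = √100 = 10
|BC| = √((24)² + (7)²) = √625 = 25
|CD| = √((10)² + (0)²) = √100 = 10
|DE| = √((-9)² + (12)²) = √225 = 15
|EF| = √((-12)² + (-5)²) = √169 = 13
|FA| = √((-21)² + (-20)²) = √841 = 29
Perimeter = 10 + 25 + 10 + 15 + 13 + 29 = 102.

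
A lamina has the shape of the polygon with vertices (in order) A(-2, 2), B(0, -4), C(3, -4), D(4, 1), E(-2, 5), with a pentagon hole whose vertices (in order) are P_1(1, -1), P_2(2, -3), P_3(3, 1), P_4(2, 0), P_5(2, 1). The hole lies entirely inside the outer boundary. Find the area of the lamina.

Outer boundary:
Apply the shoelace formula: 2A = Σ (x_i·y_{i+1} − x_{i+1}·y_i), indices taken mod 5.
Σ = (8) + (12) + (19) + (22) + (6) = 67
Area = |Σ|/2 = 33.5.
Hole:
Apply the shoelace (surveyor's) formula: 2A = Σ (x_i·y_{i+1} − x_{i+1}·y_i), indices taken mod 5.
Cross-terms: -1, 11, -2, 2, -3  ⇒  Σ = 7
Area = |Σ|/2 = 3.5.
Net area = 33.5 − 3.5 = 30.

30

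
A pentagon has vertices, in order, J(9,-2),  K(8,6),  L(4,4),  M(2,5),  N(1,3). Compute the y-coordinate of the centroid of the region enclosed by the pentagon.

Apply the surveyor's formula. First the cross-terms c_i = x_i·y_{i+1} − x_{i+1}·y_i:
  70, 8, 12, 1, -29  ⇒  2A = 62, A = 31.
Then Σ (y_i + y_{i+1})·c_i = 447, so ȳ = 447 / (6·31) = 149/62.

149/62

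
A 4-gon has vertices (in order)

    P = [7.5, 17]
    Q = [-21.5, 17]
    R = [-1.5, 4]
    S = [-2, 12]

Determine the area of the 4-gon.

149.25

Apply the shoelace (surveyor's) formula: 2A = Σ (x_i·y_{i+1} − x_{i+1}·y_i), indices taken mod 4.
Cross-terms: 493, -60.5, -10, -124  ⇒  Σ = 298.5
Area = |Σ|/2 = 149.25.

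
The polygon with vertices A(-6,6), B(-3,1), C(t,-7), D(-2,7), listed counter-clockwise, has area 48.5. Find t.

8

Write out the shoelace sum; only the two edges meeting at C involve t:
2·Area = [((-3)·(-7) − t·1) + (t·7 − (-2)·(-7))] + 42
       = 6·t + 49 = 97
⇒ t = 8.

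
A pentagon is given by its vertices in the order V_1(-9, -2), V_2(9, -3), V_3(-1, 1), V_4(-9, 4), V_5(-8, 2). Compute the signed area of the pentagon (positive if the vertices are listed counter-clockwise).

52

Apply Gauss's area formula: 2A = Σ (x_i·y_{i+1} − x_{i+1}·y_i), indices taken mod 5.
Cross-terms: 45, 6, 5, 14, 34  ⇒  Σ = 104
Signed area = Σ/2 = 52 (positive ⇒ counter-clockwise traversal).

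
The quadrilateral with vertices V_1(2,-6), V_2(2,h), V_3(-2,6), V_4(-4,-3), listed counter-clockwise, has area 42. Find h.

The doubled signed area Σ (x_i y_{i+1} − x_{i+1} y_i) is linear in h.
With h=0 it equals 84; the coefficient of h is 4 (from the two edges through V_2).
So 4·h + 84 = 2·42 = 84 ⇒ h = 0.

0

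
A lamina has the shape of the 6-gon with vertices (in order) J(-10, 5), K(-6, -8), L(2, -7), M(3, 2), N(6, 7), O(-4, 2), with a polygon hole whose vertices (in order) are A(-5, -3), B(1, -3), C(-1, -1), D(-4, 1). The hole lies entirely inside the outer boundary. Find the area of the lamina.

108

Outer boundary:
Apply the shoelace formula: 2A = Σ (x_i·y_{i+1} − x_{i+1}·y_i), indices taken mod 6.
Σ = (110) + (58) + (25) + (9) + (40) + (0) = 242
Area = |Σ|/2 = 121.
Hole:
Apply the shoelace (surveyor's) formula: 2A = Σ (x_i·y_{i+1} − x_{i+1}·y_i), indices taken mod 4.
Cross-terms: 18, -4, -5, 17  ⇒  Σ = 26
Area = |Σ|/2 = 13.
Net area = 121 − 13 = 108.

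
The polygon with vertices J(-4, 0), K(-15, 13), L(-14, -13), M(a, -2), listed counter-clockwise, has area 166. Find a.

-1

Write out the shoelace sum; only the two edges meeting at M involve a:
2·Area = [((-14)·(-2) − a·(-13)) + (a·0 − (-4)·(-2))] + 325
       = 13·a + 345 = 332
⇒ a = -1.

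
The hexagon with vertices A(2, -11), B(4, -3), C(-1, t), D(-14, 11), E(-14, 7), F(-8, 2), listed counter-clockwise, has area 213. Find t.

The doubled signed area Σ (x_i y_{i+1} − x_{i+1} y_i) is linear in t.
With t=0 it equals 192; the coefficient of t is 18 (from the two edges through C).
So 18·t + 192 = 2·213 = 426 ⇒ t = 13.

13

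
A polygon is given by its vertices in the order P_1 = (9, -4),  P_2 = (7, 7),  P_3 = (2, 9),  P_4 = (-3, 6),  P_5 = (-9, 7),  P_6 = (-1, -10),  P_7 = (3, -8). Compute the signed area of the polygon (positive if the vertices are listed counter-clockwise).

203.5

Cross-terms: 91, 49, 39, 33, 97, 38, 60  ⇒  Σ = 407
Signed area = Σ/2 = 203.5 (positive ⇒ counter-clockwise traversal).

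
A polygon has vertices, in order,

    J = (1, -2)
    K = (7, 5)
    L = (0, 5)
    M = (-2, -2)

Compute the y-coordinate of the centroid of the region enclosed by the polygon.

Apply the shoelace formula. First the cross-terms c_i = x_i·y_{i+1} − x_{i+1}·y_i:
  19, 35, 10, 6  ⇒  2A = 70, A = 35.
Then Σ (y_i + y_{i+1})·c_i = 413, so ȳ = 413 / (6·35) = 59/30.

59/30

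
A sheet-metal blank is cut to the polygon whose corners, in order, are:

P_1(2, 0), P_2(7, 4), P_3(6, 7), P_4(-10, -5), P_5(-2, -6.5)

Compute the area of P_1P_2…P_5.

70.5

Apply Gauss's area formula: 2A = Σ (x_i·y_{i+1} − x_{i+1}·y_i), indices taken mod 5.
Σ = (8) + (25) + (40) + (55) + (13) = 141
Area = |Σ|/2 = 70.5.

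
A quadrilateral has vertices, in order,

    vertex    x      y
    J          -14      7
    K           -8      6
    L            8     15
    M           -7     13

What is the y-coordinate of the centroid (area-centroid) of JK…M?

770/73

Apply the surveyor's formula. First the cross-terms c_i = x_i·y_{i+1} − x_{i+1}·y_i:
  -28, -168, 209, 133  ⇒  2A = 146, A = 73.
Then Σ (y_i + y_{i+1})·c_i = 4620, so ȳ = 4620 / (6·73) = 770/73.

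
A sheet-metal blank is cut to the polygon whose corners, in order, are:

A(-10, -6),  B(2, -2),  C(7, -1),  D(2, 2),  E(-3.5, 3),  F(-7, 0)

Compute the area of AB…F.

Apply the shoelace formula: 2A = Σ (x_i·y_{i+1} − x_{i+1}·y_i), indices taken mod 6.
Σ = (32) + (12) + (16) + (13) + (21) + (42) = 136
Area = |Σ|/2 = 68.

68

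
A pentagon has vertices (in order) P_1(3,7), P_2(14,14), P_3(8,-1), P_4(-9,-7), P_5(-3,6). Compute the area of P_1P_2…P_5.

Cross-terms: -56, -126, -65, -75, -39  ⇒  Σ = -361
Area = |Σ|/2 = 180.5.

180.5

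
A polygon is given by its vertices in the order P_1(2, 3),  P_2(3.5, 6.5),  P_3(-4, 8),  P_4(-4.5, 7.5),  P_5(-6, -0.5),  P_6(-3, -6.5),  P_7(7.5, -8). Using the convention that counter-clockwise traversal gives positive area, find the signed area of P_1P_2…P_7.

129.25

Apply the shoelace (surveyor's) formula: 2A = Σ (x_i·y_{i+1} − x_{i+1}·y_i), indices taken mod 7.
Cross-terms: 2.5, 54, 6, 47.25, 37.5, 72.75, 38.5  ⇒  Σ = 258.5
Signed area = Σ/2 = 129.25 (positive ⇒ counter-clockwise traversal).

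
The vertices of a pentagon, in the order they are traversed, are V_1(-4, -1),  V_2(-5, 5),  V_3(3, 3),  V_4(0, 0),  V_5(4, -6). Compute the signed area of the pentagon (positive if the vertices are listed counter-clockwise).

Apply the shoelace (surveyor's) formula: 2A = Σ (x_i·y_{i+1} − x_{i+1}·y_i), indices taken mod 5.
Cross-terms: -25, -30, 0, 0, -28  ⇒  Σ = -83
Signed area = Σ/2 = -41.5 (negative ⇒ clockwise traversal).

-41.5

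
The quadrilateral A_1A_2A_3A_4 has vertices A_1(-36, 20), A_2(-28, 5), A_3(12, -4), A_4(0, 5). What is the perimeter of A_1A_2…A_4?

112

|A_1A_2| = √((8)² + (-15)²) = √289 = 17
|A_2A_3| = √((40)² + (-9)²) = √1681 = 41
|A_3A_4| = √((-12)² + (9)²) = √225 = 15
|A_4A_1| = √((-36)² + (15)²) = √1521 = 39
Perimeter = 17 + 41 + 15 + 39 = 112.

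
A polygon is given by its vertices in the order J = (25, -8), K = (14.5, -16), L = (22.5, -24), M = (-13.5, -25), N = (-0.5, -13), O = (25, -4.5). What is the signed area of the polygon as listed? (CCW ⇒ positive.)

-377.875

Σ = (-284) + (12) + (-886.5) + (163) + (327.25) + (-87.5) = -755.75
Signed area = Σ/2 = -377.875 (negative ⇒ clockwise traversal).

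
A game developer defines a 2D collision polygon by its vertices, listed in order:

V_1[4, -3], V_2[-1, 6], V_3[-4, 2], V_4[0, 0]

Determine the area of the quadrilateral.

21.5

Apply the shoelace (surveyor's) formula: 2A = Σ (x_i·y_{i+1} − x_{i+1}·y_i), indices taken mod 4.
V_1→V_2: (4)(6) − (-1)(-3) = 21
V_2→V_3: (-1)(2) − (-4)(6) = 22
V_3→V_4: (-4)(0) − (0)(2) = 0
V_4→V_1: (0)(-3) − (4)(0) = 0
Σ = 43
Area = |Σ|/2 = 21.5.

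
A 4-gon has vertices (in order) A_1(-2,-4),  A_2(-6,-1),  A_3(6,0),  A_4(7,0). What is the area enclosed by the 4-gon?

22

Σ = (-22) + (6) + (0) + (-28) = -44
Area = |Σ|/2 = 22.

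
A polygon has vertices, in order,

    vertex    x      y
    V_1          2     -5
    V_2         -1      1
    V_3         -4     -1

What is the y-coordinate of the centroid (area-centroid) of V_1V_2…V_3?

-5/3

Apply the shoelace formula. First the cross-terms c_i = x_i·y_{i+1} − x_{i+1}·y_i:
  -3, 5, 22  ⇒  2A = 24, A = 12.
Then Σ (y_i + y_{i+1})·c_i = -120, so ȳ = -120 / (6·12) = -5/3.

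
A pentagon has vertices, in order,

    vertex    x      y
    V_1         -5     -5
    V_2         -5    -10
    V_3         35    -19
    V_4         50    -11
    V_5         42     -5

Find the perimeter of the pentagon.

120

|V_1V_2| = √((0)² + (-5)²) = √25 = 5
|V_2V_3| = √((40)² + (-9)²) = √1681 = 41
|V_3V_4| = √((15)² + (8)²) = √289 = 17
|V_4V_5| = √((-8)² + (6)²) = √100 = 10
|V_5V_1| = √((-47)² + (0)²) = √2209 = 47
Perimeter = 5 + 41 + 17 + 10 + 47 = 120.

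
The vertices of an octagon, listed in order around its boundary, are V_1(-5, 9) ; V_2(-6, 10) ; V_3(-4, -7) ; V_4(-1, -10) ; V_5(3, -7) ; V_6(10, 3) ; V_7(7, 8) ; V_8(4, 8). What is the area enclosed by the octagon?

Apply the shoelace formula: 2A = Σ (x_i·y_{i+1} − x_{i+1}·y_i), indices taken mod 8.
Σ = (4) + (82) + (33) + (37) + (79) + (59) + (24) + (76) = 394
Area = |Σ|/2 = 197.

197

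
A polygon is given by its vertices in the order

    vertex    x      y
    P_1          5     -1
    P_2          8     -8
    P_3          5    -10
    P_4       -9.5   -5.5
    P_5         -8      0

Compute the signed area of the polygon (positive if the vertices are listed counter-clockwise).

Σ = (-32) + (-40) + (-122.5) + (-44) + (8) = -230.5
Signed area = Σ/2 = -115.25 (negative ⇒ clockwise traversal).

-115.25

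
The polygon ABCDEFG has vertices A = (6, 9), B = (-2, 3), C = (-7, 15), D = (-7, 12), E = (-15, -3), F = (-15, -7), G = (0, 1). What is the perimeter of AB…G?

74

|AB| = √((-8)² + (-6)²) = √100 = 10
|BC| = √((-5)² + (12)²) = √169 = 13
|CD| = √((0)² + (-3)²) = √9 = 3
|DE| = √((-8)² + (-15)²) = √289 = 17
|EF| = √((0)² + (-4)²) = √16 = 4
|FG| = √((15)² + (8)²) = √289 = 17
|GA| = √((6)² + (8)²) = √100 = 10
Perimeter = 10 + 13 + 3 + 17 + 4 + 17 + 10 = 74.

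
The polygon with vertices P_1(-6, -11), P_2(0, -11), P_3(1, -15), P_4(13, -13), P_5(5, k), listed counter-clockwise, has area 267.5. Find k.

14

Write out the shoelace sum; only the two edges meeting at P_5 involve k:
2·Area = [(13·k − 5·(-13)) + (5·(-11) − (-6)·k)] + 259
       = 19·k + 269 = 535
⇒ k = 14.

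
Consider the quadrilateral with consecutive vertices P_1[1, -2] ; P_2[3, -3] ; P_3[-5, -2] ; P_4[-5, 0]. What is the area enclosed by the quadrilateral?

9

Apply Gauss's area formula: 2A = Σ (x_i·y_{i+1} − x_{i+1}·y_i), indices taken mod 4.
P_1→P_2: (1)(-3) − (3)(-2) = 3
P_2→P_3: (3)(-2) − (-5)(-3) = -21
P_3→P_4: (-5)(0) − (-5)(-2) = -10
P_4→P_1: (-5)(-2) − (1)(0) = 10
Σ = -18
Area = |Σ|/2 = 9.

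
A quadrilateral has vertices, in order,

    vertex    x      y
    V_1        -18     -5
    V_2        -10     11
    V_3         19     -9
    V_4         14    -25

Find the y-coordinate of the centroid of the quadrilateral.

Apply the shoelace (surveyor's) formula. First the cross-terms c_i = x_i·y_{i+1} − x_{i+1}·y_i:
  -248, -119, -349, -520  ⇒  2A = -1236, A = -618.
Then Σ (y_i + y_{i+1})·c_i = 25740, so ȳ = 25740 / (6·(-618)) = -715/103.

-715/103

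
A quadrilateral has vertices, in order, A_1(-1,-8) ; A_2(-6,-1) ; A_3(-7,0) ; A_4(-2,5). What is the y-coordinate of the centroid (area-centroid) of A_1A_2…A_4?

Apply the shoelace formula. First the cross-terms c_i = x_i·y_{i+1} − x_{i+1}·y_i:
  -47, -7, -35, 21  ⇒  2A = -68, A = -34.
Then Σ (y_i + y_{i+1})·c_i = 192, so ȳ = 192 / (6·(-34)) = -16/17.

-16/17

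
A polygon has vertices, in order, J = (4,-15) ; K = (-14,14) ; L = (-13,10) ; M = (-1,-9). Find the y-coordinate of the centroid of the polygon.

65/198

Apply the shoelace (surveyor's) formula. First the cross-terms c_i = x_i·y_{i+1} − x_{i+1}·y_i:
  -154, 42, 127, 51  ⇒  2A = 66, A = 33.
Then Σ (y_i + y_{i+1})·c_i = 65, so ȳ = 65 / (6·33) = 65/198.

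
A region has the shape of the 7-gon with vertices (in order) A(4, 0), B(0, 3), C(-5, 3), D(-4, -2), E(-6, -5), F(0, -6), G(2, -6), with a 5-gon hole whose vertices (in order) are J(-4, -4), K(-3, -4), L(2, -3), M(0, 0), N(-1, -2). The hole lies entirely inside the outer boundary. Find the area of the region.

Outer boundary:
A→B: (4)(3) − (0)(0) = 12
B→C: (0)(3) − (-5)(3) = 15
C→D: (-5)(-2) − (-4)(3) = 22
D→E: (-4)(-5) − (-6)(-2) = 8
E→F: (-6)(-6) − (0)(-5) = 36
F→G: (0)(-6) − (2)(-6) = 12
G→A: (2)(0) − (4)(-6) = 24
Σ = 129
Area = |Σ|/2 = 64.5.
Hole:
Apply the shoelace (surveyor's) formula: 2A = Σ (x_i·y_{i+1} − x_{i+1}·y_i), indices taken mod 5.
Σ = (4) + (17) + (0) + (0) + (-4) = 17
Area = |Σ|/2 = 8.5.
Net area = 64.5 − 8.5 = 56.

56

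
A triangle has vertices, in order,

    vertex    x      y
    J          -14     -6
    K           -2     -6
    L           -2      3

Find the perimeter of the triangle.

36

|JK| = √((12)² + (0)²) = √144 = 12
|KL| = √((0)² + (9)²) = √81 = 9
|LJ| = √((-12)² + (-9)²) = √225 = 15
Perimeter = 12 + 9 + 15 = 36.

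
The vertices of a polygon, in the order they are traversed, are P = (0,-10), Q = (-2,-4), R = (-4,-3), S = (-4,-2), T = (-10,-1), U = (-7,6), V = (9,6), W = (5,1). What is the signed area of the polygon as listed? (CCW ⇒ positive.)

Cross-terms: -20, -10, -4, -16, -67, -96, -21, -50  ⇒  Σ = -284
Signed area = Σ/2 = -142 (negative ⇒ clockwise traversal).

-142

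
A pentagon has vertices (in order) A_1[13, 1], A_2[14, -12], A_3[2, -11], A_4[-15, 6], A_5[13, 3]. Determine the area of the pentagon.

301

Apply the shoelace formula: 2A = Σ (x_i·y_{i+1} − x_{i+1}·y_i), indices taken mod 5.
A_1→A_2: (13)(-12) − (14)(1) = -170
A_2→A_3: (14)(-11) − (2)(-12) = -130
A_3→A_4: (2)(6) − (-15)(-11) = -153
A_4→A_5: (-15)(3) − (13)(6) = -123
A_5→A_1: (13)(1) − (13)(3) = -26
Σ = -602
Area = |Σ|/2 = 301.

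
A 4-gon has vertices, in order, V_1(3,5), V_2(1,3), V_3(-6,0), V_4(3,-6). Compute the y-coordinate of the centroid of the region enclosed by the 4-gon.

Apply the shoelace (surveyor's) formula. First the cross-terms c_i = x_i·y_{i+1} − x_{i+1}·y_i:
  4, 18, 36, 33  ⇒  2A = 91, A = 45.5.
Then Σ (y_i + y_{i+1})·c_i = -163, so ȳ = -163 / (6·45.5) = -163/273.

-163/273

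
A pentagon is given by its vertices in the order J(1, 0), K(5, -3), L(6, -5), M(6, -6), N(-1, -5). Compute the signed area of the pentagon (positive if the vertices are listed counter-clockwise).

-23.5

J→K: (1)(-3) − (5)(0) = -3
K→L: (5)(-5) − (6)(-3) = -7
L→M: (6)(-6) − (6)(-5) = -6
M→N: (6)(-5) − (-1)(-6) = -36
N→J: (-1)(0) − (1)(-5) = 5
Σ = -47
Signed area = Σ/2 = -23.5 (negative ⇒ clockwise traversal).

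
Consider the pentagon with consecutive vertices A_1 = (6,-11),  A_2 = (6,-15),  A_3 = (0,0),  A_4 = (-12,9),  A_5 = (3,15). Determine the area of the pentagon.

Apply the surveyor's formula: 2A = Σ (x_i·y_{i+1} − x_{i+1}·y_i), indices taken mod 5.
Σ = (-24) + (0) + (0) + (-207) + (-123) = -354
Area = |Σ|/2 = 177.

177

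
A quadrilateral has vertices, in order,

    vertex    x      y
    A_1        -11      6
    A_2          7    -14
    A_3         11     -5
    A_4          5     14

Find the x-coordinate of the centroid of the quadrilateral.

Apply the surveyor's formula. First the cross-terms c_i = x_i·y_{i+1} − x_{i+1}·y_i:
  112, 119, 179, 184  ⇒  2A = 594, A = 297.
Then Σ (x_i + x_{i+1})·c_i = 3454, so x̄ = 3454 / (6·297) = 157/81.

157/81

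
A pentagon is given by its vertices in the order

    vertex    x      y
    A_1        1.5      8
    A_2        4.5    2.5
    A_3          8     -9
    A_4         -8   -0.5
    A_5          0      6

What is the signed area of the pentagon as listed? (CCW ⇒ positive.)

-112.875

Apply Gauss's area formula: 2A = Σ (x_i·y_{i+1} − x_{i+1}·y_i), indices taken mod 5.
A_1→A_2: (1.5)(2.5) − (4.5)(8) = -32.25
A_2→A_3: (4.5)(-9) − (8)(2.5) = -60.5
A_3→A_4: (8)(-0.5) − (-8)(-9) = -76
A_4→A_5: (-8)(6) − (0)(-0.5) = -48
A_5→A_1: (0)(8) − (1.5)(6) = -9
Σ = -225.75
Signed area = Σ/2 = -112.875 (negative ⇒ clockwise traversal).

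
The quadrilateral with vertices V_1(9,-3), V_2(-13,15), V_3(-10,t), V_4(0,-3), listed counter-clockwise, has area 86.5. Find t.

10

The doubled signed area Σ (x_i y_{i+1} − x_{i+1} y_i) is linear in t.
With t=0 it equals 303; the coefficient of t is -13 (from the two edges through V_3).
So -13·t + 303 = 2·86.5 = 173 ⇒ t = 10.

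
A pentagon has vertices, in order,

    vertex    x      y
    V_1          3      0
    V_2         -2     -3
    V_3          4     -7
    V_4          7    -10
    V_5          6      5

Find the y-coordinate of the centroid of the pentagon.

-156/53

Apply the shoelace formula. First the cross-terms c_i = x_i·y_{i+1} − x_{i+1}·y_i:
  -9, 26, 9, 95, -15  ⇒  2A = 106, A = 53.
Then Σ (y_i + y_{i+1})·c_i = -936, so ȳ = -936 / (6·53) = -156/53.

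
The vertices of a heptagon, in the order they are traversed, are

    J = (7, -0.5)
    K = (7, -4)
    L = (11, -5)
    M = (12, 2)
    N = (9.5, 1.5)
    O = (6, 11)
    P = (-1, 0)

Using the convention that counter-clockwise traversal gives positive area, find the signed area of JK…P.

86.25

Apply the surveyor's formula: 2A = Σ (x_i·y_{i+1} − x_{i+1}·y_i), indices taken mod 7.
Cross-terms: -24.5, 9, 82, -1, 95.5, 11, 0.5  ⇒  Σ = 172.5
Signed area = Σ/2 = 86.25 (positive ⇒ counter-clockwise traversal).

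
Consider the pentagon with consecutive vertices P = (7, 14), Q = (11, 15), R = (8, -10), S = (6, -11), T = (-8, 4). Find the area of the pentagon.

Apply the shoelace (surveyor's) formula: 2A = Σ (x_i·y_{i+1} − x_{i+1}·y_i), indices taken mod 5.
Σ = (-49) + (-230) + (-28) + (-64) + (-140) = -511
Area = |Σ|/2 = 255.5.

255.5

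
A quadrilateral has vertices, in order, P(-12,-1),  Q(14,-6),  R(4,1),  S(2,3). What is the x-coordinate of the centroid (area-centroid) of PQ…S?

8/7

Apply the surveyor's formula. First the cross-terms c_i = x_i·y_{i+1} − x_{i+1}·y_i:
  86, 38, 10, 34  ⇒  2A = 168, A = 84.
Then Σ (x_i + x_{i+1})·c_i = 576, so x̄ = 576 / (6·84) = 8/7.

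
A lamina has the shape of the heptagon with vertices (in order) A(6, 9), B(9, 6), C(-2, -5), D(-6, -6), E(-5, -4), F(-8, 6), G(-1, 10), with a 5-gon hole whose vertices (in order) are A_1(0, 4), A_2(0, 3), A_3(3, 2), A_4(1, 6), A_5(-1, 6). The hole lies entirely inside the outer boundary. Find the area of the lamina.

146

Outer boundary:
Σ = (-45) + (-33) + (-18) + (-6) + (-62) + (-74) + (-69) = -307
Area = |Σ|/2 = 153.5.
Hole:
Apply the surveyor's formula: 2A = Σ (x_i·y_{i+1} − x_{i+1}·y_i), indices taken mod 5.
Σ = (0) + (-9) + (16) + (12) + (-4) = 15
Area = |Σ|/2 = 7.5.
Net area = 153.5 − 7.5 = 146.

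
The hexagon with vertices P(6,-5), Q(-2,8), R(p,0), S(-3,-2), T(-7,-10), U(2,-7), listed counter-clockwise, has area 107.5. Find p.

-6

Write out the shoelace sum; only the two edges meeting at R involve p:
2·Area = [((-2)·0 − p·8) + (p·(-2) − (-3)·0)] + 155
       = -10·p + 155 = 215
⇒ p = -6.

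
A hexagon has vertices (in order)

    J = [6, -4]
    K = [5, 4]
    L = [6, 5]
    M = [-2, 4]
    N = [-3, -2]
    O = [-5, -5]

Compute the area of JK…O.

Apply the shoelace formula: 2A = Σ (x_i·y_{i+1} − x_{i+1}·y_i), indices taken mod 6.
Σ = (44) + (1) + (34) + (16) + (5) + (50) = 150
Area = |Σ|/2 = 75.

75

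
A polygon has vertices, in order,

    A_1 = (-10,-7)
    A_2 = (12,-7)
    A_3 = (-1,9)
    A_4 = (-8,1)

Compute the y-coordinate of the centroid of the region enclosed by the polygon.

-205/147

Apply the shoelace (surveyor's) formula. First the cross-terms c_i = x_i·y_{i+1} − x_{i+1}·y_i:
  154, 101, 71, 66  ⇒  2A = 392, A = 196.
Then Σ (y_i + y_{i+1})·c_i = -1640, so ȳ = -1640 / (6·196) = -205/147.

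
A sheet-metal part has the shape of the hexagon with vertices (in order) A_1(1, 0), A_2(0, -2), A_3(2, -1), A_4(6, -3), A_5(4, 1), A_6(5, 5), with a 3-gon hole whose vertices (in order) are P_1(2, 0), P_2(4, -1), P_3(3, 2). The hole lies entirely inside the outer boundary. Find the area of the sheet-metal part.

Outer boundary:
Cross-terms: -2, 4, 0, 18, 15, -5  ⇒  Σ = 30
Area = |Σ|/2 = 15.
Hole:
Σ = (-2) + (11) + (-4) = 5
Area = |Σ|/2 = 2.5.
Net area = 15 − 2.5 = 12.5.

12.5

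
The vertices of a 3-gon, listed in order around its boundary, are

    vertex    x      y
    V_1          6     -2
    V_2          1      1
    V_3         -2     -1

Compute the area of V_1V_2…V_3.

Apply the shoelace (surveyor's) formula: 2A = Σ (x_i·y_{i+1} − x_{i+1}·y_i), indices taken mod 3.
Σ = (8) + (1) + (10) = 19
Area = |Σ|/2 = 9.5.

9.5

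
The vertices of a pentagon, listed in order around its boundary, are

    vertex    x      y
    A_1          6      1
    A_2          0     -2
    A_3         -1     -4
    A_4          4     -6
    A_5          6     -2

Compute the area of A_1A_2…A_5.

27

Cross-terms: -12, -2, 22, 28, 18  ⇒  Σ = 54
Area = |Σ|/2 = 27.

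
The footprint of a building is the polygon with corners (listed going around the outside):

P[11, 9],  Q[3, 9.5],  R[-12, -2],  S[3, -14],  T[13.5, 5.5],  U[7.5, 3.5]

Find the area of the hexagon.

Apply the shoelace formula: 2A = Σ (x_i·y_{i+1} − x_{i+1}·y_i), indices taken mod 6.
Σ = (77.5) + (108) + (174) + (205.5) + (6) + (29) = 600
Area = |Σ|/2 = 300.

300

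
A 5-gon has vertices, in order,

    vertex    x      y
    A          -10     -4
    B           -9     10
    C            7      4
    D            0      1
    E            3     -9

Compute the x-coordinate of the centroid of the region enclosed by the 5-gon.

-355/102

Apply the shoelace formula. First the cross-terms c_i = x_i·y_{i+1} − x_{i+1}·y_i:
  -136, -106, 7, -3, -102  ⇒  2A = -340, A = -170.
Then Σ (x_i + x_{i+1})·c_i = 3550, so x̄ = 3550 / (6·(-170)) = -355/102.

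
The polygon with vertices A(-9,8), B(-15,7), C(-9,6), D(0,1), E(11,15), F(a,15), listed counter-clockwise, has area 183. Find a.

Write out the shoelace sum; only the two edges meeting at F involve a:
2·Area = [(11·15 − a·15) + (a·8 − (-9)·15)] + 10
       = -7·a + 310 = 366
⇒ a = -8.

-8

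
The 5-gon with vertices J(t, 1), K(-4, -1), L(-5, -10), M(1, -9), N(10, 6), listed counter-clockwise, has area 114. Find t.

The doubled signed area Σ (x_i y_{i+1} − x_{i+1} y_i) is linear in t.
With t=0 it equals 200; the coefficient of t is -7 (from the two edges through J).
So -7·t + 200 = 2·114 = 228 ⇒ t = -4.

-4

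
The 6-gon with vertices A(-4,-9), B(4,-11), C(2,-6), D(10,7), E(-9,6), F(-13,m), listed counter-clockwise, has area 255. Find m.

The doubled signed area Σ (x_i y_{i+1} − x_{i+1} y_i) is linear in m.
With m=0 it equals 470; the coefficient of m is -5 (from the two edges through F).
So -5·m + 470 = 2·255 = 510 ⇒ m = -8.

-8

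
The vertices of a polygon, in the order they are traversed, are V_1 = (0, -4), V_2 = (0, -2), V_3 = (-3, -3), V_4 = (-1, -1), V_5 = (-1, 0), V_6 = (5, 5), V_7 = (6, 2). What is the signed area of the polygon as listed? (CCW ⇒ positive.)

-28

Σ = (0) + (-6) + (0) + (-1) + (-5) + (-20) + (-24) = -56
Signed area = Σ/2 = -28 (negative ⇒ clockwise traversal).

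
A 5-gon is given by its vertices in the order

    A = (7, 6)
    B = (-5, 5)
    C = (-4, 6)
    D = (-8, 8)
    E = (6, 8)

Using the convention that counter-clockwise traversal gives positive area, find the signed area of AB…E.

Apply the surveyor's formula: 2A = Σ (x_i·y_{i+1} − x_{i+1}·y_i), indices taken mod 5.
Σ = (65) + (-10) + (16) + (-112) + (-20) = -61
Signed area = Σ/2 = -30.5 (negative ⇒ clockwise traversal).

-30.5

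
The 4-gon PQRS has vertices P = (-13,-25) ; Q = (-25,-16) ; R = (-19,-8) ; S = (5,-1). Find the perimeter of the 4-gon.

80

|PQ| = √((-12)² + (9)²) = √225 = 15
|QR| = √((6)² + (8)²) = √100 = 10
|RS| = √((24)² + (7)²) = √625 = 25
|SP| = √((-18)² + (-24)²) = √900 = 30
Perimeter = 15 + 10 + 25 + 30 = 80.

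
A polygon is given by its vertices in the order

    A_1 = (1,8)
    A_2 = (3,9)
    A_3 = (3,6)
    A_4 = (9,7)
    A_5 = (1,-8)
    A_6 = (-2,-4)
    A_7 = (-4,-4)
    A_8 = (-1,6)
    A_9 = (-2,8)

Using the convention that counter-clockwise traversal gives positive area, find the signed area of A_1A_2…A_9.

Σ = (-15) + (-9) + (-33) + (-79) + (-20) + (-8) + (-28) + (4) + (-24) = -212
Signed area = Σ/2 = -106 (negative ⇒ clockwise traversal).

-106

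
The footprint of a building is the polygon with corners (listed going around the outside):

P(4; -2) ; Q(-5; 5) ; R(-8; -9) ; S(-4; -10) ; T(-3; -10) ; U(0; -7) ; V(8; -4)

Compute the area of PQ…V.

P→Q: (4)(5) − (-5)(-2) = 10
Q→R: (-5)(-9) − (-8)(5) = 85
R→S: (-8)(-10) − (-4)(-9) = 44
S→T: (-4)(-10) − (-3)(-10) = 10
T→U: (-3)(-7) − (0)(-10) = 21
U→V: (0)(-4) − (8)(-7) = 56
V→P: (8)(-2) − (4)(-4) = 0
Σ = 226
Area = |Σ|/2 = 113.

113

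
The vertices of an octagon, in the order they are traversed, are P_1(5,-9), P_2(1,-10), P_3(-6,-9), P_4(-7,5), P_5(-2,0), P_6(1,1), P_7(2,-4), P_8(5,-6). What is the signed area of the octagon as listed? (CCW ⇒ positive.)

Apply the shoelace (surveyor's) formula: 2A = Σ (x_i·y_{i+1} − x_{i+1}·y_i), indices taken mod 8.
Cross-terms: -41, -69, -93, 10, -2, -6, 8, -15  ⇒  Σ = -208
Signed area = Σ/2 = -104 (negative ⇒ clockwise traversal).

-104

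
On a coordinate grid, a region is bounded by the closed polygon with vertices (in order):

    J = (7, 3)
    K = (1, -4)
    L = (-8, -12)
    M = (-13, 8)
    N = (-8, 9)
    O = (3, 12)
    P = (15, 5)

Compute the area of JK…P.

313

Apply the surveyor's formula: 2A = Σ (x_i·y_{i+1} − x_{i+1}·y_i), indices taken mod 7.
Σ = (-31) + (-44) + (-220) + (-53) + (-123) + (-165) + (10) = -626
Area = |Σ|/2 = 313.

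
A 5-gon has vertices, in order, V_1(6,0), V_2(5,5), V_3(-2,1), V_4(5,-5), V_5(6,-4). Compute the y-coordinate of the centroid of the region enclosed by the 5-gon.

Apply Gauss's area formula. First the cross-terms c_i = x_i·y_{i+1} − x_{i+1}·y_i:
  30, 15, 5, 10, 24  ⇒  2A = 84, A = 42.
Then Σ (y_i + y_{i+1})·c_i = 34, so ȳ = 34 / (6·42) = 17/126.

17/126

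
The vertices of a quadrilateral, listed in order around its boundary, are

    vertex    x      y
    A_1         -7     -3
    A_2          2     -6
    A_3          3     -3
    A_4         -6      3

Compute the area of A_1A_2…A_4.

45

Apply the shoelace formula: 2A = Σ (x_i·y_{i+1} − x_{i+1}·y_i), indices taken mod 4.
A_1→A_2: (-7)(-6) − (2)(-3) = 48
A_2→A_3: (2)(-3) − (3)(-6) = 12
A_3→A_4: (3)(3) − (-6)(-3) = -9
A_4→A_1: (-6)(-3) − (-7)(3) = 39
Σ = 90
Area = |Σ|/2 = 45.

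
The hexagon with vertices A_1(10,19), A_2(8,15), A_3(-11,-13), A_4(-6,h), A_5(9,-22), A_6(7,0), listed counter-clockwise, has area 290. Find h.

-9

The doubled signed area Σ (x_i y_{i+1} − x_{i+1} y_i) is linear in h.
With h=0 it equals 400; the coefficient of h is -20 (from the two edges through A_4).
So -20·h + 400 = 2·290 = 580 ⇒ h = -9.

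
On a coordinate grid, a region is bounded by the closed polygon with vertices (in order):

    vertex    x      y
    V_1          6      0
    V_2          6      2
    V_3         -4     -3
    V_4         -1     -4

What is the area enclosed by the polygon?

19.5

Apply the surveyor's formula: 2A = Σ (x_i·y_{i+1} − x_{i+1}·y_i), indices taken mod 4.
Σ = (12) + (-10) + (13) + (24) = 39
Area = |Σ|/2 = 19.5.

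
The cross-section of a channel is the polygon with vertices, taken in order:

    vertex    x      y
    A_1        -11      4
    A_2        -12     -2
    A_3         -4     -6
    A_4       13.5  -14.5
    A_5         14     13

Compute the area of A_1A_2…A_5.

425.25

Apply the shoelace formula: 2A = Σ (x_i·y_{i+1} − x_{i+1}·y_i), indices taken mod 5.
A_1→A_2: (-11)(-2) − (-12)(4) = 70
A_2→A_3: (-12)(-6) − (-4)(-2) = 64
A_3→A_4: (-4)(-14.5) − (13.5)(-6) = 139
A_4→A_5: (13.5)(13) − (14)(-14.5) = 378.5
A_5→A_1: (14)(4) − (-11)(13) = 199
Σ = 850.5
Area = |Σ|/2 = 425.25.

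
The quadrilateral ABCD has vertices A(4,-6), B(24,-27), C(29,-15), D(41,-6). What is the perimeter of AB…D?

|AB| = √((20)² + (-21)²) = √841 = 29
|BC| = √((5)² + (12)²) = √169 = 13
|CD| = √((12)² + (9)²) = √225 = 15
|DA| = √((-37)² + (0)²) = √1369 = 37
Perimeter = 29 + 13 + 15 + 37 = 94.

94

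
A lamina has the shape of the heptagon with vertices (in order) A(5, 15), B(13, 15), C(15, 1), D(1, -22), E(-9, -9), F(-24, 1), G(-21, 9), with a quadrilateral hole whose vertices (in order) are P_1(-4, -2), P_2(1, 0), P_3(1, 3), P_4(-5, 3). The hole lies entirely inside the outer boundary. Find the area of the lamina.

802.5

Outer boundary:
Cross-terms: -120, -212, -331, -207, -225, -195, -360  ⇒  Σ = -1650
Area = |Σ|/2 = 825.
Hole:
Apply Gauss's area formula: 2A = Σ (x_i·y_{i+1} − x_{i+1}·y_i), indices taken mod 4.
P_1→P_2: (-4)(0) − (1)(-2) = 2
P_2→P_3: (1)(3) − (1)(0) = 3
P_3→P_4: (1)(3) − (-5)(3) = 18
P_4→P_1: (-5)(-2) − (-4)(3) = 22
Σ = 45
Area = |Σ|/2 = 22.5.
Net area = 825 − 22.5 = 802.5.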